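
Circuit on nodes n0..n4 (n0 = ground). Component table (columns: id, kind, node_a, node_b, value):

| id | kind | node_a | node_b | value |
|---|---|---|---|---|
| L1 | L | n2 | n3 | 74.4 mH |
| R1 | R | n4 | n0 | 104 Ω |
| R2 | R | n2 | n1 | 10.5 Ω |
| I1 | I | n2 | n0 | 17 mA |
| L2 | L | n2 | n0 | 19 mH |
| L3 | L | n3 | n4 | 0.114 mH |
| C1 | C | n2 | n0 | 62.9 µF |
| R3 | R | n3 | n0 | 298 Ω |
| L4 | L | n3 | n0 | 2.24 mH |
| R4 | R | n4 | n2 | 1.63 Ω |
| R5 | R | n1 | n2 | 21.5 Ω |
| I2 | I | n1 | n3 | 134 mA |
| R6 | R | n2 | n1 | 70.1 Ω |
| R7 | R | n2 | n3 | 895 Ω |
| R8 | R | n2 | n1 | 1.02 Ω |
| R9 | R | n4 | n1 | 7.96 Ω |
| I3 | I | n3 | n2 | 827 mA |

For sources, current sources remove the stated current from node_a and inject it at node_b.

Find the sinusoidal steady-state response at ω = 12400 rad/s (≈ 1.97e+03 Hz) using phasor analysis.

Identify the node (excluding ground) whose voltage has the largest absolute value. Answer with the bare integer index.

MNA unknowns: 4 node voltages V₁..V_4
L1: Y=0.000-0.001084j on G[2,3]
R1: Y=0.009615+0.000j on G[4,0]
R2: Y=0.09524+0.000j on G[2,1]
I1: z[2]−=0.017, z[0]+=0.017
L2: Y=0.000-0.004244j on G[2,0]
L3: Y=0.000-0.7074j on G[3,4]
C1: Y=0.000+0.7800j on G[2,0]
R3: Y=0.003356+0.000j on G[3,0]
L4: Y=0.000-0.03600j on G[3,0]
R4: Y=0.6135+0.000j on G[4,2]
R5: Y=0.04651+0.000j on G[1,2]
I2: z[1]−=0.134, z[3]+=0.134
R6: Y=0.01427+0.000j on G[2,1]
R7: Y=0.001117+0.000j on G[2,3]
R8: Y=0.9804+0.000j on G[2,1]
R9: Y=0.1256+0.000j on G[4,1]
I3: z[3]−=0.827, z[2]+=0.827
solve → V1=-0.2325-0.04390j, V2=-0.03641-0.04005j, V3=-0.8988-1.000j, V4=-0.9396-0.07873j

3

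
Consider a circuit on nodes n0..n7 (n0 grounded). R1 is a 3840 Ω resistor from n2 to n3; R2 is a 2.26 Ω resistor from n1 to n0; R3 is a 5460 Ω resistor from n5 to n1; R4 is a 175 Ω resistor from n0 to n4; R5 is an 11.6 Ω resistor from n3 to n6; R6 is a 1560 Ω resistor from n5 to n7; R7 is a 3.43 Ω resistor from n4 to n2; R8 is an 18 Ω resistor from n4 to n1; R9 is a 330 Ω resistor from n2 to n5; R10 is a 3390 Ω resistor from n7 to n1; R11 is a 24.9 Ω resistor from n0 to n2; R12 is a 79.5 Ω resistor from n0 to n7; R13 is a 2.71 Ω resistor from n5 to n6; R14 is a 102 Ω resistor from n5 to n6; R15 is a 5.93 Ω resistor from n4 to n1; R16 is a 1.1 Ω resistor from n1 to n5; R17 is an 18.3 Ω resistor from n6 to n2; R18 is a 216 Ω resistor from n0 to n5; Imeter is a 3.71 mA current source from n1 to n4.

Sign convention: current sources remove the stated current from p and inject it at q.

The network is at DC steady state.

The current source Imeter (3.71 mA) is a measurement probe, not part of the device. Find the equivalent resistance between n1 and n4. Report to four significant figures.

R_eq = 3.390 Ω

Element admittances at DC:
  Y(R1) = 0.0002604 S between n2,n3
  Y(R2) = 0.4425 S between n1,n0
  Y(R3) = 0.0001832 S between n5,n1
  Y(R4) = 0.005714 S between n0,n4
  Y(R5) = 0.08621 S between n3,n6
  Y(R6) = 0.0006410 S between n5,n7
  Y(R7) = 0.2915 S between n4,n2
  Y(R8) = 0.05556 S between n4,n1
  Y(R9) = 0.003030 S between n2,n5
  Y(R10) = 0.0002950 S between n7,n1
  Y(R11) = 0.04016 S between n0,n2
  Y(R12) = 0.01258 S between n0,n7
  Y(R13) = 0.3690 S between n5,n6
  Y(R14) = 0.009804 S between n5,n6
  Y(R15) = 0.1686 S between n4,n1
  Y(R16) = 0.9091 S between n1,n5
  Y(R17) = 0.05464 S between n6,n2
  Y(R18) = 0.004630 S between n0,n5
  Imeter: injects 0.00371 A into n4 (from n1)
Assemble and solve the 7×7 MNA system:
  V(n1)=-0.0009438  V(n2)=0.008805  V(n3)=0.0007687  V(n4)=0.01163  V(n5)=-0.0004239  V(n6)=0.0007444  V(n7)=-4.071e-05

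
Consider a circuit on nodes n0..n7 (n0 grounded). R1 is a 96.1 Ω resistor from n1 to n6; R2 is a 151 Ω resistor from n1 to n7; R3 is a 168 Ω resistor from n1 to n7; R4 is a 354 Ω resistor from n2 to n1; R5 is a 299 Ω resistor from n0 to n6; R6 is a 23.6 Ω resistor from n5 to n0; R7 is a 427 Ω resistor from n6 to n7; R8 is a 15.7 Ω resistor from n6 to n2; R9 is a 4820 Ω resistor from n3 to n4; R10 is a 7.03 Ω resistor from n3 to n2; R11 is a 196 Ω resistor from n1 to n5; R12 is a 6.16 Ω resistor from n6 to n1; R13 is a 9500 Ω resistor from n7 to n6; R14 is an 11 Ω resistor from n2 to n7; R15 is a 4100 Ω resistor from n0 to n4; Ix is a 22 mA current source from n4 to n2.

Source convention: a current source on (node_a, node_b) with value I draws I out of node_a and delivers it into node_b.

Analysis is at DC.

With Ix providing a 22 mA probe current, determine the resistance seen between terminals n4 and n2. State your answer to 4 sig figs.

Apply KCL at each of the 7 non-ground nodes and solve the resulting linear system.
Node n1: branches {R1, R2, R3, R4, R11, R12} → V_1 = 1.472
Node n2: branches {R4, R8, R10, R14, Ix} → V_2 = 1.641
Node n3: branches {R9, R10} → V_3 = 1.568
Node n4: branches {R9, R15, Ix} → V_4 = -48.02
Node n5: branches {R6, R11} → V_5 = 0.1582
Node n6: branches {R1, R5, R7, R8, R12, R13} → V_6 = 1.498
Node n7: branches {R2, R3, R7, R13, R14} → V_7 = 1.617

R_eq = 2257. Ω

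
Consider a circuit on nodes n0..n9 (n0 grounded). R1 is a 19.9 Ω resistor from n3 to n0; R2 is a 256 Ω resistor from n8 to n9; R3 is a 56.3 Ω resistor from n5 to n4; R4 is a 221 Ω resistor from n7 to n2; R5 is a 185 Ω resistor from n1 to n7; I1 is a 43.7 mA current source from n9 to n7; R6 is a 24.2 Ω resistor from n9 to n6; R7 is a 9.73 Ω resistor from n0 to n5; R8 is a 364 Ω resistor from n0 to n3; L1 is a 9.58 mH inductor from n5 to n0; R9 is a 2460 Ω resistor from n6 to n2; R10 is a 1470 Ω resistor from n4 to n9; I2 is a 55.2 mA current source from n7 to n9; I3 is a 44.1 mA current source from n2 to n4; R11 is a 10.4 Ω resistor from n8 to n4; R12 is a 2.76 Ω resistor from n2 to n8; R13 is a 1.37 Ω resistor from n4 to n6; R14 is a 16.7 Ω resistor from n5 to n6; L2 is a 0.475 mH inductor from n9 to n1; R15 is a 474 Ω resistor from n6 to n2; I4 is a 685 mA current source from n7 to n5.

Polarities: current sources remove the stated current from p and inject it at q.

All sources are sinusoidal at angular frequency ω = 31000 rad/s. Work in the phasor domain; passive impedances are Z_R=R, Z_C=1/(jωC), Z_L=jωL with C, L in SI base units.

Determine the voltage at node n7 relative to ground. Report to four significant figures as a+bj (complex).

Apply KCL at each of the 9 non-ground nodes and solve the resulting linear system.
Node n1: branches {R5, L2} → V_1 = -17.14-5.201j
Node n2: branches {R4, R9, I3, R12, R15} → V_2 = -13.87-0.1536j
Node n3: branches {R1, R8} → V_3 = 0.000+0.000j
Node n4: branches {R3, R10, I3, R11, R13} → V_4 = -9.006-0.01074j
Node n5: branches {R3, R7, L1, R14, I4} → V_5 = 0.000+0.000j
Node n6: branches {R6, R9, R13, R14, R15} → V_6 = -8.768+0.003185j
Node n7: branches {R4, R5, I1, I2, I4} → V_7 = -85.79-2.901j
Node n8: branches {R2, R11, R12} → V_8 = -12.88-0.1203j
Node n9: branches {R2, I1, R6, R10, I2, L2} → V_9 = -16.95+0.2633j

-85.79-2.901j V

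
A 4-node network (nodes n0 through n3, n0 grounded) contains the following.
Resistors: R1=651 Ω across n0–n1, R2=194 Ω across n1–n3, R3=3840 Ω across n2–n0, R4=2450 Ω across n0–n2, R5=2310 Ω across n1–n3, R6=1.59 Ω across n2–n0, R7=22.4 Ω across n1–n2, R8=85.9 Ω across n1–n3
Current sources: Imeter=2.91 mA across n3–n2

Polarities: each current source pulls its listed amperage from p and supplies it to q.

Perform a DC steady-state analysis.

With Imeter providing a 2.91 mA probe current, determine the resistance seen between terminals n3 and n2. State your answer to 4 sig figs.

Element admittances at DC:
  Y(R1) = 0.001536 S between n0,n1
  Y(R2) = 0.005155 S between n1,n3
  Y(R3) = 0.0002604 S between n2,n0
  Y(R4) = 0.0004082 S between n0,n2
  Y(R5) = 0.0004329 S between n1,n3
  Y(R6) = 0.6289 S between n2,n0
  Y(R7) = 0.04464 S between n1,n2
  Y(R8) = 0.01164 S between n1,n3
  Imeter: injects 0.00291 A into n2 (from n3)
Assemble and solve the 3×3 MNA system:
  V(n1)=-0.06287  V(n2)=0.0001534  V(n3)=-0.2318

R_eq = 79.70 Ω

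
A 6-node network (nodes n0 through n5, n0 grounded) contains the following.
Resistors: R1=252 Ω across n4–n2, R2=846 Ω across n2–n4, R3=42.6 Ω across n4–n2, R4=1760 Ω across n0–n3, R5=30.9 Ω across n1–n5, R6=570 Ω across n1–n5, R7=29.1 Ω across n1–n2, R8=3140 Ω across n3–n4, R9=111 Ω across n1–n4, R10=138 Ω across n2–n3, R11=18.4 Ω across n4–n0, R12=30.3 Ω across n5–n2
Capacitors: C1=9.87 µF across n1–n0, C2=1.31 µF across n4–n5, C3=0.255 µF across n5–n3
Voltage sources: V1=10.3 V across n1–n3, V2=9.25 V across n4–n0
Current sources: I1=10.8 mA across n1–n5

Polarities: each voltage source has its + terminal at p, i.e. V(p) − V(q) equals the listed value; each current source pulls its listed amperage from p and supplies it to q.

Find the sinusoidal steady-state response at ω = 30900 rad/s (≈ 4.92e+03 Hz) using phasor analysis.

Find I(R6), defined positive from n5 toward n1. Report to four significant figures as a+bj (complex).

0.004527+0.004511j A

MNA unknowns: 5 node voltages V₁..V_5 plus 2 source currents (V1, V2)
R1: Y=0.003968+0.000j on G[4,2]
C1: Y=0.000+0.3050j on G[1,0]
R2: Y=0.001182+0.000j on G[2,4]
R3: Y=0.02347+0.000j on G[4,2]
R4: Y=0.0005682+0.000j on G[0,3]
R5: Y=0.03236+0.000j on G[1,5]
R6: Y=0.001754+0.000j on G[1,5]
R7: Y=0.03436+0.000j on G[1,2]
R8: Y=0.0003185+0.000j on G[3,4]
R9: Y=0.009009+0.000j on G[1,4]
C2: Y=0.000+0.04048j on G[4,5]
R10: Y=0.007246+0.000j on G[2,3]
R11: Y=0.05435+0.000j on G[4,0]
R12: Y=0.03300+0.000j on G[5,2]
C3: Y=0.000+0.007879j on G[5,3]
V1: row V1−V3=10.3, i_V1 at 1,3
V2: row V4−V0=9.25, i_V2 at 4,0
I1: z[1]−=0.0108, z[5]+=0.0108
solve → V1=0.8065-1.052j, V2=3.250+0.06199j, V3=-9.494-1.052j, V4=9.250+0.000j, V5=3.387+1.520j
aux → i_V1=-0.08344-0.1105j, i_V2=-0.8180-0.2454j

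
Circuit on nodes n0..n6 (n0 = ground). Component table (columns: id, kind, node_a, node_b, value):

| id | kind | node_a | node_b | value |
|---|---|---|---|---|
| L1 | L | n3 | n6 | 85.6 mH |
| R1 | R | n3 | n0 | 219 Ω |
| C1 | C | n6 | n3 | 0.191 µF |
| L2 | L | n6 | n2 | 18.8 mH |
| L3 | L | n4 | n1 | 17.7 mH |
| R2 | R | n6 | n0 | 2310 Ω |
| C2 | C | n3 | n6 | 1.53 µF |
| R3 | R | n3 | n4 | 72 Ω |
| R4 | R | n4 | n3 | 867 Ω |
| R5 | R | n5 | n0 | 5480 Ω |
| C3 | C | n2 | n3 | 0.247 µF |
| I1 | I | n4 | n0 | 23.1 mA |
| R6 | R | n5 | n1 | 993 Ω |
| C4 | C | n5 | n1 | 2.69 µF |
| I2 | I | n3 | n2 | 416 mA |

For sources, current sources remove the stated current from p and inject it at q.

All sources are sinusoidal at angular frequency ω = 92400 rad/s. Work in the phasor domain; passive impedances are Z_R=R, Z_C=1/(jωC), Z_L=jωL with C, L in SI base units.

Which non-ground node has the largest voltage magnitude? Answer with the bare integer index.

2

MNA unknowns: 6 node voltages V₁..V_6
L1: Y=0.000-0.0001264j on G[3,6]
R1: Y=0.004566+0.000j on G[3,0]
C1: Y=0.000+0.01765j on G[6,3]
L2: Y=0.000-0.0005757j on G[6,2]
L3: Y=0.000-0.0006114j on G[4,1]
R2: Y=0.0004329+0.000j on G[6,0]
C2: Y=0.000+0.1414j on G[3,6]
R3: Y=0.01389+0.000j on G[3,4]
R4: Y=0.001153+0.000j on G[4,3]
R5: Y=0.0001825+0.000j on G[5,0]
C3: Y=0.000+0.02282j on G[2,3]
I1: z[4]−=0.0231, z[0]+=0.0231
R6: Y=0.001007+0.000j on G[5,1]
C4: Y=0.000+0.2486j on G[5,1]
I2: z[3]−=0.416, z[2]+=0.416
solve → V1=-5.433+1.542j, V2=-4.422-18.76j, V3=-4.422-0.06099j, V4=-5.892-0.07965j, V5=-5.434+1.538j, V6=-4.422-0.005084j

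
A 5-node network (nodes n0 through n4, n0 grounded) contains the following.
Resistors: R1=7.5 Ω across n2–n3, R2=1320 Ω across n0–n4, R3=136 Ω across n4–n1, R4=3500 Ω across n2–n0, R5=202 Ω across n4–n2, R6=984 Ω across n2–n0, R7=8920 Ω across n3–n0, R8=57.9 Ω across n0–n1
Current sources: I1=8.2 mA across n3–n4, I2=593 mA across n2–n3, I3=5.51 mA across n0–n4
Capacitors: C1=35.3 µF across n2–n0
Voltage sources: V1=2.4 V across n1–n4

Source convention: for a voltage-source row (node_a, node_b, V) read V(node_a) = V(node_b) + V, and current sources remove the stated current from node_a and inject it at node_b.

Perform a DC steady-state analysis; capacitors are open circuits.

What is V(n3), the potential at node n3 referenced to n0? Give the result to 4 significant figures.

1.616 V

Apply KCL at each of the 4 non-ground nodes and solve the resulting linear system.
Node n1: branches {R3, R8, V1} → V_1 = 0.5964
Node n2: branches {R1, R4, R5, R6, I2, C1} → V_2 = -2.769
Node n3: branches {R1, I1, I2, R7} → V_3 = 1.616
Node n4: branches {R2, R3, R5, I1, I3, V1} → V_4 = -1.804
Source currents: i(V1)=-0.02795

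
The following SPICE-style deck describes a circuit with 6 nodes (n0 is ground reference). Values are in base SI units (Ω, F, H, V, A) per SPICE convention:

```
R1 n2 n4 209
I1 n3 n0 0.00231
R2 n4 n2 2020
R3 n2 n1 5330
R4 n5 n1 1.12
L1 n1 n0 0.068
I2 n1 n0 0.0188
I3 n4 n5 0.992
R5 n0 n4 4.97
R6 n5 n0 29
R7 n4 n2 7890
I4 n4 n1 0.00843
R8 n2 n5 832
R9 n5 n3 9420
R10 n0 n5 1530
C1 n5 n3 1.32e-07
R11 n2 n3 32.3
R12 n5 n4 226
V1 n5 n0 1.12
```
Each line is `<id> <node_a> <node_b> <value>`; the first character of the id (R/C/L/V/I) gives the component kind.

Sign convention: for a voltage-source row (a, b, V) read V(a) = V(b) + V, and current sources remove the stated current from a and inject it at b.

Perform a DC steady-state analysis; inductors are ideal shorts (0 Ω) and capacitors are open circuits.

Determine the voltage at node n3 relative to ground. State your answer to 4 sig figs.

Element admittances at DC:
  Y(R1) = 0.004785 S between n2,n4
  I1: injects 0.00231 A into n0 (from n3)
  Y(R2) = 0.0004950 S between n4,n2
  Y(R3) = 0.0001876 S between n2,n1
  Y(R4) = 0.8929 S between n5,n1
  L1: short n1↔n0 (DC inductor)
  I2: injects 0.0188 A into n0 (from n1)
  I3: injects 0.992 A into n5 (from n4)
  Y(R5) = 0.2012 S between n0,n4
  Y(R6) = 0.03448 S between n5,n0
  Y(R7) = 0.0001267 S between n4,n2
  I4: injects 0.00843 A into n1 (from n4)
  Y(R8) = 0.001202 S between n2,n5
  Y(R9) = 0.0001062 S between n5,n3
  Y(R10) = 0.0006536 S between n0,n5
  Y(C1) = 0.000 S between n5,n3
  Y(R11) = 0.03096 S between n2,n3
  Y(R12) = 0.004425 S between n5,n4
  V1: constraint V(n5)−V(n0) = 1.12
Assemble and solve the 7×7 MNA system:
  V(n1)=0.000  V(n2)=-3.895  V(n3)=-3.952  V(n4)=-4.817  V(n5)=1.120
  i(L1)=0.9889  i(V1)=-0.08019

-3.952 V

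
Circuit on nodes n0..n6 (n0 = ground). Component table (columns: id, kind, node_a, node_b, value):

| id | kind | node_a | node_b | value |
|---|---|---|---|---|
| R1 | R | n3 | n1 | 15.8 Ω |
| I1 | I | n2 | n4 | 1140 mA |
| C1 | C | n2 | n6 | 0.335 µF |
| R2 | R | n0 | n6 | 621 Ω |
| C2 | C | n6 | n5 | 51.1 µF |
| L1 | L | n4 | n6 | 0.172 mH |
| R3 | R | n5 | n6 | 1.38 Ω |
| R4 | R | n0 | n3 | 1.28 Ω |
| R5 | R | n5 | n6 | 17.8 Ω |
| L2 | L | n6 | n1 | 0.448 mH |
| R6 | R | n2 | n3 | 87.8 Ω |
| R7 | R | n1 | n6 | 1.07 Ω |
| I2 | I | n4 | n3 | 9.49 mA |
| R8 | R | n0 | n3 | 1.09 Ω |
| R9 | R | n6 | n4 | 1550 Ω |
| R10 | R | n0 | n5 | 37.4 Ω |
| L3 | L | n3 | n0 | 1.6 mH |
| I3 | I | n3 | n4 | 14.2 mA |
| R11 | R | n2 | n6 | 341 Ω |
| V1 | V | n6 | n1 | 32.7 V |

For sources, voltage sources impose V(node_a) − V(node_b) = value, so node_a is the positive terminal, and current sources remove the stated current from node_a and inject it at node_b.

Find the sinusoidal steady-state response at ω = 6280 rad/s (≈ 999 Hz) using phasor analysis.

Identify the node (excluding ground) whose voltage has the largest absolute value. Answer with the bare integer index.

2

Element admittances at ω=6280 rad/s:
  Y(R1) = 0.06329+0.000j S between n3,n1
  I1: injects 1.14 A into n4 (from n2)
  Y(C1) = 0.000+0.002104j S between n2,n6
  Y(R2) = 0.001610+0.000j S between n0,n6
  Y(C2) = 0.000+0.3209j S between n6,n5
  Y(L1) = 0.000-0.9258j S between n4,n6
  Y(R3) = 0.7246+0.000j S between n5,n6
  Y(R4) = 0.7812+0.000j S between n0,n3
  Y(R5) = 0.05618+0.000j S between n5,n6
  Y(L2) = 0.000-0.3554j S between n6,n1
  Y(R6) = 0.01139+0.000j S between n2,n3
  Y(R7) = 0.9346+0.000j S between n1,n6
  I2: injects 0.00949 A into n3 (from n4)
  Y(R8) = 0.9174+0.000j S between n0,n3
  Y(R9) = 0.0006452+0.000j S between n6,n4
  Y(R10) = 0.02674+0.000j S between n0,n5
  Y(L3) = 0.000-0.09952j S between n3,n0
  I3: injects 0.0142 A into n4 (from n3)
  Y(R11) = 0.002933+0.000j S between n2,n6
  V1: constraint V(n6)−V(n1) = 32.7
Assemble and solve the 7×7 MNA system:
  V(n1)=-1.381-1.944j  V(n2)=-71.15+14.65j  V(n3)=-0.5087-0.003836j  V(n4)=31.32-0.7076j  V(n5)=30.45-1.533j  V(n6)=31.32-1.944j
  i(V1)=-30.62+11.50j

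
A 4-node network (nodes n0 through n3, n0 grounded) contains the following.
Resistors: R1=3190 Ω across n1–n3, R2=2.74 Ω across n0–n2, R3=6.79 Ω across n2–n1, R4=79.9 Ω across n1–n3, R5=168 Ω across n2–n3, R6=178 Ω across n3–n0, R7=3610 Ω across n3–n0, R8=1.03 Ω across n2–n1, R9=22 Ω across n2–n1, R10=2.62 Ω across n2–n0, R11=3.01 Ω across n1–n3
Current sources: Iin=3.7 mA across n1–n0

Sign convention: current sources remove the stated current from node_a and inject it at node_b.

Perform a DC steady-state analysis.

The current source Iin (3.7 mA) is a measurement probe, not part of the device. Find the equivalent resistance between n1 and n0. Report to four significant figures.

Apply KCL at each of the 3 non-ground nodes and solve the resulting linear system.
Node n1: branches {R1, R3, R4, R8, R9, R11, Iin} → V_1 = -0.008019
Node n2: branches {R2, R3, R5, R8, R9, R10} → V_2 = -0.004894
Node n3: branches {R1, R4, R5, R6, R7, R11} → V_3 = -0.007834

R_eq = 2.167 Ω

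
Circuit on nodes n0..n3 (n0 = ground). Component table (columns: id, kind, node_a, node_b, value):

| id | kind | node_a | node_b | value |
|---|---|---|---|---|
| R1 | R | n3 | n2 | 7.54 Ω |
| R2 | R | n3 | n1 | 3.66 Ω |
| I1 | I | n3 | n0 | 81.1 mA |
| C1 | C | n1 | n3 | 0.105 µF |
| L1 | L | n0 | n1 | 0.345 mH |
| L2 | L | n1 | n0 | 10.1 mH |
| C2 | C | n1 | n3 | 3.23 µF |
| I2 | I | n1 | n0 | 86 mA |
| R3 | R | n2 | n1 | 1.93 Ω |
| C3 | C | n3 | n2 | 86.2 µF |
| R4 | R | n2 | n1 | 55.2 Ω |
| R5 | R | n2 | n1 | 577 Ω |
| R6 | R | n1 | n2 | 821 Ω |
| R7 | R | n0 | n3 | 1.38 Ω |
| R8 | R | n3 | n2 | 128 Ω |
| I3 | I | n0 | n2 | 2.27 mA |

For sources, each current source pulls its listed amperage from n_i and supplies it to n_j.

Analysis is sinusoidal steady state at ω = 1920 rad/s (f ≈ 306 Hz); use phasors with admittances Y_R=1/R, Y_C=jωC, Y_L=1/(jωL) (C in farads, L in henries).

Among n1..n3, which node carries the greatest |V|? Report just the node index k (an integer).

Apply KCL at each of the 3 non-ground nodes and solve the resulting linear system.
Node n1: branches {R2, C1, L1, L2, C2, I2, R3, R4, R5, R6} → V_1 = -0.009513-0.07327j
Node n2: branches {R1, R3, C3, R4, R5, R6, R8, I3} → V_2 = -0.03107-0.07175j
Node n3: branches {R1, R2, I1, C1, C2, C3, R7, R8} → V_3 = -0.06962-0.02050j

2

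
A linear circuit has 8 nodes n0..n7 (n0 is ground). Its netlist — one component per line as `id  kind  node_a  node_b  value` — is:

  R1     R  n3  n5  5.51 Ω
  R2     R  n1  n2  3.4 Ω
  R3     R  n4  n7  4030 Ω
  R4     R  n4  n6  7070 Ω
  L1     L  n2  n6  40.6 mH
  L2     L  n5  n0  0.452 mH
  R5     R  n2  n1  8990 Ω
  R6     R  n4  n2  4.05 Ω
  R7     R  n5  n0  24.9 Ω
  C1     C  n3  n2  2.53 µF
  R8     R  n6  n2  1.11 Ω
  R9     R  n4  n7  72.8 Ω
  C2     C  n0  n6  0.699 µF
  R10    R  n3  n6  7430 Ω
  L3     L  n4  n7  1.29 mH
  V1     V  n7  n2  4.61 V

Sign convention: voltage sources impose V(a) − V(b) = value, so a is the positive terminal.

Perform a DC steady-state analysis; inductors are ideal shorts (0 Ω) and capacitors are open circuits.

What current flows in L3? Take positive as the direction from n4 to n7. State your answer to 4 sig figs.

-1.139 A

MNA unknowns: 7 node voltages V₁..V_7 plus 4 source currents (L1, L2, L3, V1)
R1: Y=0.1815 on G[3,5]
R2: Y=0.2941 on G[1,2]
R3: Y=0.0002481 on G[4,7]
R4: Y=0.0001414 on G[4,6]
L1: row V2−V6=0, i_L1 at 2,6
L2: row V5−V0=0, i_L2 at 5,0
R5: Y=0.0001112 on G[2,1]
R6: Y=0.2469 on G[4,2]
R7: Y=0.04016 on G[5,0]
C1: Y=0.000 on G[3,2]
R8: Y=0.9009 on G[6,2]
R9: Y=0.01374 on G[4,7]
C2: Y=0.000 on G[0,6]
R10: Y=0.0001346 on G[3,6]
L3: row V4−V7=0, i_L3 at 4,7
V1: row V7−V2=4.61, i_V1 at 7,2
solve → V1=0.000, V2=0.000, V3=0.000, V4=4.610, V5=0.000, V6=0.000, V7=4.610
aux → i_L1=-0.0006521, i_L2=0.000, i_L3=-1.139, i_V1=-1.139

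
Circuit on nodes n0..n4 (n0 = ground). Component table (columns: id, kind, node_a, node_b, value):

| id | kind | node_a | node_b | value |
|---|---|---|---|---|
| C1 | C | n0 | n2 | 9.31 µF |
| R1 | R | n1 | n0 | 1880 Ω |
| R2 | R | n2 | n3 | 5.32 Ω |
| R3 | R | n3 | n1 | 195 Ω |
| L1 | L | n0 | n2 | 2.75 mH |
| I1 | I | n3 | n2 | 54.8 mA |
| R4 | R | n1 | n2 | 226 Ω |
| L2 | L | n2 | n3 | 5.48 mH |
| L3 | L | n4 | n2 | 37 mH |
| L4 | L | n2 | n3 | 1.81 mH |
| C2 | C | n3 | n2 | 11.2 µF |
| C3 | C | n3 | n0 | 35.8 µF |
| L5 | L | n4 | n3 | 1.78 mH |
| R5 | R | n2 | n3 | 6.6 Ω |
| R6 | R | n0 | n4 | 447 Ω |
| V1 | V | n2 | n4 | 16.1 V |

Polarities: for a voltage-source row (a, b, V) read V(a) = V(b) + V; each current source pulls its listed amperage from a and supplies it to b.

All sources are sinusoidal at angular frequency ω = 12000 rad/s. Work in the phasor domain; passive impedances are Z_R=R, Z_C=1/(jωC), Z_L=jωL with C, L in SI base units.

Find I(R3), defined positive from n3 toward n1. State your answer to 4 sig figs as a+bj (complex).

Element admittances at ω=12000 rad/s:
  Y(C1) = 0.000+0.1117j S between n0,n2
  Y(R1) = 0.0005319+0.000j S between n1,n0
  Y(R2) = 0.1880+0.000j S between n2,n3
  Y(R3) = 0.005128+0.000j S between n3,n1
  Y(L1) = 0.000-0.03030j S between n0,n2
  I1: injects 0.0548 A into n2 (from n3)
  Y(R4) = 0.004425+0.000j S between n1,n2
  Y(L2) = 0.000-0.01521j S between n2,n3
  Y(L3) = 0.000-0.002252j S between n4,n2
  Y(L4) = 0.000-0.04604j S between n2,n3
  Y(C2) = 0.000+0.1344j S between n3,n2
  Y(C3) = 0.000+0.4296j S between n3,n0
  Y(L5) = 0.000-0.04682j S between n4,n3
  Y(R5) = 0.1515+0.000j S between n2,n3
  Y(R6) = 0.002237+0.000j S between n0,n4
  V1: constraint V(n2)−V(n4) = 16.1
Assemble and solve the 5×5 MNA system:
  V(n1)=-0.08740-0.6731j  V(n2)=-0.2707-1.839j  V(n3)=0.06172+0.2632j  V(n4)=-16.37-1.839j
  i(V1)=-0.1350+0.8015j

0.0007647+0.004801j A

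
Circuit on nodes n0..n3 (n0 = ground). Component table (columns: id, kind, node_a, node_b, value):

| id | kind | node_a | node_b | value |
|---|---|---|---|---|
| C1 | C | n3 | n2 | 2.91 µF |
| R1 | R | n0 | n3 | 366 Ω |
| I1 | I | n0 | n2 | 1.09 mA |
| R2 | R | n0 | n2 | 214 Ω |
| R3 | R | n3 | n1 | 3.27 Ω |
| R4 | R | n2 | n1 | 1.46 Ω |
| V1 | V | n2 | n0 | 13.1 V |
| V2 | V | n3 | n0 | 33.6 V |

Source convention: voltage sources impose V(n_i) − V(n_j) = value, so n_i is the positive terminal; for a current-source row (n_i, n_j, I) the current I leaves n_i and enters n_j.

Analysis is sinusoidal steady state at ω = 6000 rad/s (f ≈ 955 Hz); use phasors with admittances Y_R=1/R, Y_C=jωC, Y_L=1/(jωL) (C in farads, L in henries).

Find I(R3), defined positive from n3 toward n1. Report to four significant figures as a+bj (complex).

MNA unknowns: 3 node voltages V₁..V_3 plus 2 source currents (V1, V2)
C1: Y=0.000+0.01746j on G[3,2]
R1: Y=0.002732+0.000j on G[0,3]
I1: z[0]−=0.00109, z[2]+=0.00109
R2: Y=0.004673+0.000j on G[0,2]
R3: Y=0.3058+0.000j on G[3,1]
R4: Y=0.6849+0.000j on G[2,1]
V1: row V2−V0=13.1, i_V1 at 2,0
V2: row V3−V0=33.6, i_V2 at 3,0
solve → V1=19.43+0.000j, V2=13.10+0.000j, V3=33.60+0.000j
aux → i_V1=4.274+0.3579j, i_V2=-4.426-0.3579j

4.334+0.000j A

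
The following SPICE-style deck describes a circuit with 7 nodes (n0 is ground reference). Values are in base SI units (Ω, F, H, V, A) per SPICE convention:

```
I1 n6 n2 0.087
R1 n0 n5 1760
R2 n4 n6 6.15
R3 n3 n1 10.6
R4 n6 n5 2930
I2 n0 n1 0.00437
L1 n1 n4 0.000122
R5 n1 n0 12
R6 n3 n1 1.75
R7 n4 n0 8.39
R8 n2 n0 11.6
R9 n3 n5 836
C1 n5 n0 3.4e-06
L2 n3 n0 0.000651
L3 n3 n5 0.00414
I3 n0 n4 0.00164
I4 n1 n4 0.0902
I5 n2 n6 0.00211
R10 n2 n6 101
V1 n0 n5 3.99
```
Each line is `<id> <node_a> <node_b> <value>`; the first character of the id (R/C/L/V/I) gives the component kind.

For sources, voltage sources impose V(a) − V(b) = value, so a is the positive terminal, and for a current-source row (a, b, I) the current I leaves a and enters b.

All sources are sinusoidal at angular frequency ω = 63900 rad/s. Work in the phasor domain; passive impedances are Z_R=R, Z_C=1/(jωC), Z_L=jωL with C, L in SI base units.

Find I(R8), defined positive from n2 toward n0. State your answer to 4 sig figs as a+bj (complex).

0.07009+0.001438j A

Element admittances at ω=63900 rad/s:
  I1: injects 0.087 A into n2 (from n6)
  Y(R1) = 0.0005682+0.000j S between n0,n5
  Y(R2) = 0.1626+0.000j S between n4,n6
  Y(R3) = 0.09434+0.000j S between n3,n1
  Y(R4) = 0.0003413+0.000j S between n6,n5
  I2: injects 0.00437 A into n1 (from n0)
  Y(L1) = 0.000-0.1283j S between n1,n4
  Y(R5) = 0.08333+0.000j S between n1,n0
  Y(R6) = 0.5714+0.000j S between n3,n1
  Y(R7) = 0.1192+0.000j S between n4,n0
  Y(R8) = 0.08621+0.000j S between n2,n0
  Y(R9) = 0.001196+0.000j S between n3,n5
  Y(C1) = 0.000+0.2173j S between n5,n0
  Y(L2) = 0.000-0.02404j S between n3,n0
  Y(L3) = 0.000-0.003780j S between n3,n5
  I3: injects 0.00164 A into n4 (from n0)
  I4: injects 0.0902 A into n4 (from n1)
  I5: injects 0.00211 A into n6 (from n2)
  Y(R10) = 0.009901+0.000j S between n2,n6
  V1: constraint V(n0)−V(n5) = 3.99
Assemble and solve the 7×7 MNA system:
  V(n1)=-0.4146-0.2163j  V(n2)=0.8130+0.01668j  V(n3)=-0.4123-0.2105j  V(n4)=-0.2440+0.1711j  V(n5)=-3.990+0.000j  V(n6)=-0.6820+0.1620j
  i(V1)=-0.006880-0.8531j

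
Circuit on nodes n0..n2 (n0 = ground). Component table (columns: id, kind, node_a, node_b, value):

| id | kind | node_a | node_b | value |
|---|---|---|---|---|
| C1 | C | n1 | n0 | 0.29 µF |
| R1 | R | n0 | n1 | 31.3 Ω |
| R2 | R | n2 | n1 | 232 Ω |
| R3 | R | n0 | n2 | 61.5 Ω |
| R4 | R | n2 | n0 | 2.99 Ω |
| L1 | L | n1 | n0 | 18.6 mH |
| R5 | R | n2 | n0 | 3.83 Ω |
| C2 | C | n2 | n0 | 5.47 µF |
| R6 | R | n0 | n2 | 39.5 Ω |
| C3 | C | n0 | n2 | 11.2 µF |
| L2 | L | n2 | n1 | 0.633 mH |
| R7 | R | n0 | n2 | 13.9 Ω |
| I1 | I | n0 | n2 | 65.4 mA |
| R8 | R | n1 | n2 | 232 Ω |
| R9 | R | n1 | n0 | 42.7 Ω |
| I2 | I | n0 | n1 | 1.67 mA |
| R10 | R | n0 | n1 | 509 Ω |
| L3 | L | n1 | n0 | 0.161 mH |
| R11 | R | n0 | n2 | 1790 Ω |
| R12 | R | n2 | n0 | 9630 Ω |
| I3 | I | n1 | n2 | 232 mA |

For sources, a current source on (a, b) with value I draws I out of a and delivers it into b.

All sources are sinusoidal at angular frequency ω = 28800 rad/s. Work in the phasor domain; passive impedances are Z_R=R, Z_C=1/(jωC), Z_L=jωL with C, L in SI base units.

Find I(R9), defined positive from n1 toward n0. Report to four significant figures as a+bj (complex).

-0.003642-0.02006j A

Apply KCL at each of the 2 non-ground nodes and solve the resulting linear system.
Node n1: branches {C1, R1, R2, L1, L2, R8, R9, I2, R10, L3, I3} → V_1 = -0.1555-0.8564j
Node n2: branches {R2, R3, R4, R5, C2, R6, C3, L2, R7, I1, R8, R11, R12, I3} → V_2 = 0.2575-0.1508j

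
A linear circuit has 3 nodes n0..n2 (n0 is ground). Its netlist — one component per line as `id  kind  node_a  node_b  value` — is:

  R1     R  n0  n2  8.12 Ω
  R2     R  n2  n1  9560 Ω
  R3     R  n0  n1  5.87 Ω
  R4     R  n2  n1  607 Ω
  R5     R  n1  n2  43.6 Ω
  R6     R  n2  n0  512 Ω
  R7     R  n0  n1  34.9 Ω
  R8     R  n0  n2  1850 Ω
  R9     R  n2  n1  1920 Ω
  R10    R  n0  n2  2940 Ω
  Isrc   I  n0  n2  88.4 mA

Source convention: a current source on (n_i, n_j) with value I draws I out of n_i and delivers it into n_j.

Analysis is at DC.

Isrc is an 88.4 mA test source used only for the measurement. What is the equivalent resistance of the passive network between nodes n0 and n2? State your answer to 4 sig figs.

R_eq = 6.740 Ω

MNA unknowns: 2 node voltages V₁..V_2
R1: Y=0.1232 on G[0,2]
R2: Y=0.0001046 on G[2,1]
R3: Y=0.1704 on G[0,1]
R4: Y=0.001647 on G[2,1]
R5: Y=0.02294 on G[1,2]
R6: Y=0.001953 on G[2,0]
R7: Y=0.02865 on G[0,1]
R8: Y=0.0005405 on G[0,2]
R9: Y=0.0005208 on G[2,1]
R10: Y=0.0003401 on G[0,2]
Isrc: z[0]−=0.0884, z[2]+=0.0884
solve → V1=0.06699, V2=0.5958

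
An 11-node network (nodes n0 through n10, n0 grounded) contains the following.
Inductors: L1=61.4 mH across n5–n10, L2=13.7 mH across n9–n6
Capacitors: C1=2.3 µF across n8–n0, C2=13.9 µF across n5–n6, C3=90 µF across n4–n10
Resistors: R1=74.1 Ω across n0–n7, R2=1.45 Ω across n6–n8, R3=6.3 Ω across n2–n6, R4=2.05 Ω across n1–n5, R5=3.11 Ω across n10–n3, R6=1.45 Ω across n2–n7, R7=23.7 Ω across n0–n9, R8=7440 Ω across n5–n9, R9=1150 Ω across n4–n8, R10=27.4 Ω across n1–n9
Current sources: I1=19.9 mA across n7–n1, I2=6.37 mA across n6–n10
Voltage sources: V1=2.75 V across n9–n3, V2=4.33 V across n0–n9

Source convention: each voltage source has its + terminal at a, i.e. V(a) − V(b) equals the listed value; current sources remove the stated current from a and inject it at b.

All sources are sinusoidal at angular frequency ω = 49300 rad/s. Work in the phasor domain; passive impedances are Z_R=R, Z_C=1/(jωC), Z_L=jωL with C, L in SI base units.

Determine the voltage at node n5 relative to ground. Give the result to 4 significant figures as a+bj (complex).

-0.6716+1.240j V

MNA unknowns: 10 node voltages V₁..V_10 plus 2 source currents (V1, V2)
L1: Y=0.000-0.0003304j on G[5,10]
C1: Y=0.000+0.1134j on G[8,0]
R1: Y=0.01350+0.000j on G[0,7]
R2: Y=0.6897+0.000j on G[6,8]
I1: z[7]−=0.0199, z[1]+=0.0199
R3: Y=0.1587+0.000j on G[2,6]
R4: Y=0.4878+0.000j on G[1,5]
C2: Y=0.000+0.6853j on G[5,6]
R5: Y=0.3215+0.000j on G[10,3]
L2: Y=0.000-0.001481j on G[9,6]
C3: Y=0.000+4.437j on G[4,10]
I2: z[6]−=0.00637, z[10]+=0.00637
R6: Y=0.6897+0.000j on G[2,7]
R7: Y=0.04219+0.000j on G[0,9]
R8: Y=0.0001344+0.000j on G[5,9]
R9: Y=0.0008696+0.000j on G[4,8]
R10: Y=0.03650+0.000j on G[1,9]
V1: row V9−V3=2.75, i_V1 at 9,3
V2: row V0−V9=4.33, i_V2 at 0,9
solve → V1=-0.8883+1.154j, V2=-0.6793+1.001j, V3=-7.080+0.000j, V4=-7.041-0.004706j, V5=-0.6716+1.240j, V6=-0.6129+1.085j, V7=-0.6945+0.9819j, V8=-0.4315+1.154j, V9=-4.330+0.000j, V10=-7.041-0.003410j
aux → i_V1=-0.01253+0.001097j, i_V2=-0.3229-0.03568j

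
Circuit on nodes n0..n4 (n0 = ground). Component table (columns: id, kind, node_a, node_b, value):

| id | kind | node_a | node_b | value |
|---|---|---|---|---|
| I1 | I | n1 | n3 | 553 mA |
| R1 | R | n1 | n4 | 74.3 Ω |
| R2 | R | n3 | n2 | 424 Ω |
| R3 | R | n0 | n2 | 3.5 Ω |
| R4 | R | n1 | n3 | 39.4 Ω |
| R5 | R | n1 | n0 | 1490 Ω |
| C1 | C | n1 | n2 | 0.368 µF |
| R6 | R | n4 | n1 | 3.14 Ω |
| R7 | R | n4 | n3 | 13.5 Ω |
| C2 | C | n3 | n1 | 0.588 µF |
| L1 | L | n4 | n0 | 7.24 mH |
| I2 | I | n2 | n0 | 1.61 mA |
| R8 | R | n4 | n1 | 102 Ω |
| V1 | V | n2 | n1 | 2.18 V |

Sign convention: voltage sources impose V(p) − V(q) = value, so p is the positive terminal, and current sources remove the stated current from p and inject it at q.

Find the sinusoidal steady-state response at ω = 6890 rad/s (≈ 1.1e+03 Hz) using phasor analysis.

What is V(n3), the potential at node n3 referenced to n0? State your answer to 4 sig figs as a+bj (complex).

Element admittances at ω=6890 rad/s:
  I1: injects 0.553 A into n3 (from n1)
  Y(R1) = 0.01346+0.000j S between n1,n4
  Y(R2) = 0.002358+0.000j S between n3,n2
  Y(R3) = 0.2857+0.000j S between n0,n2
  Y(R4) = 0.02538+0.000j S between n1,n3
  Y(R5) = 0.0006711+0.000j S between n1,n0
  Y(C1) = 0.000+0.002536j S between n1,n2
  Y(R6) = 0.3185+0.000j S between n4,n1
  Y(R7) = 0.07407+0.000j S between n4,n3
  Y(C2) = 0.000+0.004051j S between n3,n1
  Y(L1) = 0.000-0.02005j S between n4,n0
  I2: injects 0.00161 A into n0 (from n2)
  Y(R8) = 0.009804+0.000j S between n4,n1
  V1: constraint V(n2)−V(n1) = 2.18
Assemble and solve the 5×5 MNA system:
  V(n1)=-2.168-0.07269j  V(n2)=0.01219-0.07269j  V(n3)=4.123-0.4021j  V(n4)=-1.038-0.1814j
  i(V1)=0.004603+0.01446j

4.123-0.4021j V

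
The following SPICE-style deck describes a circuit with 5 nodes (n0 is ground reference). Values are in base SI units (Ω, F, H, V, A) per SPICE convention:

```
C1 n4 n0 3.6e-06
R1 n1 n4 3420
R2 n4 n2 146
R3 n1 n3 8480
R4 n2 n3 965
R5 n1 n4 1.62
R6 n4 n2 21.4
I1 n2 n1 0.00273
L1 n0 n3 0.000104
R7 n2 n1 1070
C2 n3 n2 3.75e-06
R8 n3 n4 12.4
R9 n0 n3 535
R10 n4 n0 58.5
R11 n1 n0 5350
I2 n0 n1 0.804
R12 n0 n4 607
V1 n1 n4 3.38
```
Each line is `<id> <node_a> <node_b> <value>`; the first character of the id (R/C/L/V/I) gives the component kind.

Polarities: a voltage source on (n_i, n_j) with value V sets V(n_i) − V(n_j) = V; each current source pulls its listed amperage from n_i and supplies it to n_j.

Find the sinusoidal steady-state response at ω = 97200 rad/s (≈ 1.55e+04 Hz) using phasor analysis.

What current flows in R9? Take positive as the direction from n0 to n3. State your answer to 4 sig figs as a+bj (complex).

-0.003253+0.002639j A

Element admittances at ω=97200 rad/s:
  Y(C1) = 0.000+0.3499j S between n4,n0
  Y(R1) = 0.0002924+0.000j S between n1,n4
  Y(R2) = 0.006849+0.000j S between n4,n2
  Y(R3) = 0.0001179+0.000j S between n1,n3
  Y(R4) = 0.001036+0.000j S between n2,n3
  Y(R5) = 0.6173+0.000j S between n1,n4
  Y(R6) = 0.04673+0.000j S between n4,n2
  I1: injects 0.00273 A into n1 (from n2)
  Y(L1) = 0.000-0.09892j S between n0,n3
  Y(R7) = 0.0009346+0.000j S between n2,n1
  Y(C2) = 0.000+0.3645j S between n3,n2
  Y(R8) = 0.08065+0.000j S between n3,n4
  Y(R9) = 0.001869+0.000j S between n0,n3
  Y(R10) = 0.01709+0.000j S between n4,n0
  Y(R11) = 0.0001869+0.000j S between n1,n0
  I2: injects 0.804 A into n1 (from n0)
  Y(R12) = 0.001647+0.000j S between n0,n4
  V1: constraint V(n1)−V(n4) = 3.38
Assemble and solve the 5×5 MNA system:
  V(n1)=4.023-2.651j  V(n2)=1.535-1.280j  V(n3)=1.740-1.412j  V(n4)=0.6429-2.651j
  i(V1)=-1.284+0.001923j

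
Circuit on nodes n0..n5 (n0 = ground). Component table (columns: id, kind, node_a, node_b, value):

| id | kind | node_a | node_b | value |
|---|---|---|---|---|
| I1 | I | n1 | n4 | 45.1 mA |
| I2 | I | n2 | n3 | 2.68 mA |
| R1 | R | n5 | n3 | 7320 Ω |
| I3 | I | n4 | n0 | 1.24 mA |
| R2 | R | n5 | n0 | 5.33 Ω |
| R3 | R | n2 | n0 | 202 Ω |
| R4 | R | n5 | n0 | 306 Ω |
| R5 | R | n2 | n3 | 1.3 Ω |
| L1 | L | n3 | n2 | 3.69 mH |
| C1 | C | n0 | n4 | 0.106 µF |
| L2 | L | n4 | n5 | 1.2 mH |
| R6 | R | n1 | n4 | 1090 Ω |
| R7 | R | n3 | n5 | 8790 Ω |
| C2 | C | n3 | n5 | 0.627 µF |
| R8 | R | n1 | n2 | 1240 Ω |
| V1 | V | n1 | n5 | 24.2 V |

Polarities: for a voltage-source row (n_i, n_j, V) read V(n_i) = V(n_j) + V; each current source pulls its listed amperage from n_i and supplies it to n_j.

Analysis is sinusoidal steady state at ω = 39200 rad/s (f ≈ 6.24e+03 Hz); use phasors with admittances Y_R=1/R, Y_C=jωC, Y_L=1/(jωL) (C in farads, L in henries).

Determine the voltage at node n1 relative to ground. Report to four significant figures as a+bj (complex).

Apply KCL at each of the 5 non-ground nodes and solve the resulting linear system.
Node n1: branches {I1, R6, R8, V1} → V_1 = 24.27+0.01212j
Node n2: branches {I2, R3, R5, L1, R8} → V_2 = 0.2659-0.7146j
Node n3: branches {I2, R1, R5, L1, R7, C2} → V_3 = 0.2460-0.7202j
Node n4: branches {I1, I3, C1, L2, R6} → V_4 = 0.2946+3.866j
Node n5: branches {R1, R2, R4, L2, R7, C2, V1} → V_5 = 0.07075+0.01212j
Source currents: i(V1)=-0.08646+0.002949j

24.27+0.01212j V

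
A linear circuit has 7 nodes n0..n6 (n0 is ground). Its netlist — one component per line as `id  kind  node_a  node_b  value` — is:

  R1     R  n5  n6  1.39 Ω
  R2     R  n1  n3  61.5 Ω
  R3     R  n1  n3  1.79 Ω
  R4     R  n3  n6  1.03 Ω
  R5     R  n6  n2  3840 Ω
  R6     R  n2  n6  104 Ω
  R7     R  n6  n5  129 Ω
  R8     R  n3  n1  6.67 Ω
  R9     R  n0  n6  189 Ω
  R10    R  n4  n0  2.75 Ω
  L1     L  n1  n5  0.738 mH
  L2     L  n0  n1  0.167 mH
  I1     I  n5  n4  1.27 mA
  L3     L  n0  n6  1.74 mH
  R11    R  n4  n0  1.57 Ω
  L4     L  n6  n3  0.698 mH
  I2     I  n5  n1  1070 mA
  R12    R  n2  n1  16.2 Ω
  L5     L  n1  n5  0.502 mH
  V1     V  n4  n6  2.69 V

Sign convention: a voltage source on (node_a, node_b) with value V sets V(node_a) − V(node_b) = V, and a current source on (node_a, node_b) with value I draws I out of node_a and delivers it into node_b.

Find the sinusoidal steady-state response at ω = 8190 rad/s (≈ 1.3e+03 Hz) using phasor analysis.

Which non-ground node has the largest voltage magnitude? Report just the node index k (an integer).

Element admittances at ω=8190 rad/s:
  Y(R1) = 0.7194+0.000j S between n5,n6
  Y(R2) = 0.01626+0.000j S between n1,n3
  Y(R3) = 0.5587+0.000j S between n1,n3
  Y(R4) = 0.9709+0.000j S between n3,n6
  Y(R5) = 0.0002604+0.000j S between n6,n2
  Y(R6) = 0.009615+0.000j S between n2,n6
  Y(R7) = 0.007752+0.000j S between n6,n5
  Y(R8) = 0.1499+0.000j S between n3,n1
  Y(R9) = 0.005291+0.000j S between n0,n6
  Y(R10) = 0.3636+0.000j S between n4,n0
  Y(L1) = 0.000-0.1654j S between n1,n5
  Y(L2) = 0.000-0.7311j S between n0,n1
  I1: injects 0.00127 A into n4 (from n5)
  Y(L3) = 0.000-0.07017j S between n0,n6
  Y(R11) = 0.6369+0.000j S between n4,n0
  Y(L4) = 0.000-0.1749j S between n6,n3
  I2: injects 1.07 A into n1 (from n5)
  Y(R12) = 0.06173+0.000j S between n2,n1
  Y(L5) = 0.000-0.2432j S between n1,n5
  V1: constraint V(n4)−V(n6) = 2.69
Assemble and solve the 7×7 MNA system:
  V(n1)=-0.9071-0.3301j  V(n2)=-1.110-0.3984j  V(n3)=-1.778-0.5516j  V(n4)=0.3116-0.8253j  V(n5)=-2.933-1.964j  V(n6)=-2.378-0.8253j
  i(V1)=-0.3105+0.8258j

5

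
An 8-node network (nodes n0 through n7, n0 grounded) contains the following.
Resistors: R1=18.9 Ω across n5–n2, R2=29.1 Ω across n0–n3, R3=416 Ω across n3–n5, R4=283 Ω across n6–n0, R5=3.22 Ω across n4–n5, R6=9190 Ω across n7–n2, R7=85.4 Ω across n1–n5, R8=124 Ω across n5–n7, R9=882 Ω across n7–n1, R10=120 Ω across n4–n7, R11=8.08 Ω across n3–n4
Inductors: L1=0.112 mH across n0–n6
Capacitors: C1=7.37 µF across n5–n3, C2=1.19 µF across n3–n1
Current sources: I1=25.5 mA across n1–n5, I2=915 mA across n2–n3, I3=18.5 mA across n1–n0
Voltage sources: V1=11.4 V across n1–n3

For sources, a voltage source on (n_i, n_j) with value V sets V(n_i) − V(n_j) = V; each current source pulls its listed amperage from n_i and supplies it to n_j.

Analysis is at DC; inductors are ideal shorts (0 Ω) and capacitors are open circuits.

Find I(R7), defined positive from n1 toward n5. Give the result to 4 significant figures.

MNA unknowns: 7 node voltages V₁..V_7 plus 2 source currents (L1, V1)
R1: Y=0.05291 on G[5,2]
R2: Y=0.03436 on G[0,3]
L1: row V0−V6=0, i_L1 at 0,6
R3: Y=0.002404 on G[3,5]
R4: Y=0.003534 on G[6,0]
C1: Y=0.000 on G[5,3]
R5: Y=0.3106 on G[4,5]
R6: Y=0.0001088 on G[7,2]
C2: Y=0.000 on G[3,1]
I1: z[1]−=0.0255, z[5]+=0.0255
R7: Y=0.01171 on G[1,5]
R8: Y=0.008065 on G[5,7]
R9: Y=0.001134 on G[7,1]
R10: Y=0.008333 on G[4,7]
I2: z[2]−=0.915, z[3]+=0.915
I3: z[1]−=0.0185, z[0]+=0.0185
R11: Y=0.1238 on G[3,4]
V1: row V1−V3=11.4, i_V1 at 1,3
solve → V1=10.86, V2=-24.98, V3=-0.5384, V4=-5.676, V5=-7.724, V6=0.000, V7=-5.668
aux → i_L1=0.000, i_V1=-0.2804

0.2176 A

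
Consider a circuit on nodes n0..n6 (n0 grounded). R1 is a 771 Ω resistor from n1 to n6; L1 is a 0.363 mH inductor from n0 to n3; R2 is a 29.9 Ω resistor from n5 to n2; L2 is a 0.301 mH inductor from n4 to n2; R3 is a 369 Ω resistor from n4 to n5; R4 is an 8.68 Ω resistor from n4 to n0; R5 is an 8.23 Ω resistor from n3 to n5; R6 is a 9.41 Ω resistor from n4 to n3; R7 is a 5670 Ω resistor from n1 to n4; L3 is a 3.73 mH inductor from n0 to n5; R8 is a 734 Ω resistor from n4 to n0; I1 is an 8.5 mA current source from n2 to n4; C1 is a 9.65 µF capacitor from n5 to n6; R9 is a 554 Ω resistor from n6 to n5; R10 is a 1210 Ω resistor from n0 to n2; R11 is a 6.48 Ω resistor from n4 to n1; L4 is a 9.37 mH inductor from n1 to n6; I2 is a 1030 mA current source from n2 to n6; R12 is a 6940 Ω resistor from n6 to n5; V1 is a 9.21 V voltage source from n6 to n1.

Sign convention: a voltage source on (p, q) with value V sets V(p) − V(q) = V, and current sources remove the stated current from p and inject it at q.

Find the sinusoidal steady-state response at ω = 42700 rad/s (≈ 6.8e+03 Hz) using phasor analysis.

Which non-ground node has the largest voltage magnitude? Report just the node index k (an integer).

Apply KCL at each of the 6 non-ground nodes and solve the resulting linear system.
Node n1: branches {R1, R7, R11, L4, V1} → V_1 = -1.673+0.08107j
Node n2: branches {R2, L2, I1, R10, I2} → V_2 = -5.520-6.310j
Node n3: branches {L1, R5, R6} → V_3 = 2.168+2.754j
Node n4: branches {L2, R3, R4, R6, R7, R8, I1, R11} → V_4 = -1.625+1.619j
Node n5: branches {R2, R3, R5, L3, C1, R9, R12} → V_5 = 6.949+2.596j
Node n6: branches {R1, C1, R9, L4, I2, R12, V1} → V_6 = 7.537+0.08107j
Source currents: i(V1)=-0.01933-0.2146j

2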